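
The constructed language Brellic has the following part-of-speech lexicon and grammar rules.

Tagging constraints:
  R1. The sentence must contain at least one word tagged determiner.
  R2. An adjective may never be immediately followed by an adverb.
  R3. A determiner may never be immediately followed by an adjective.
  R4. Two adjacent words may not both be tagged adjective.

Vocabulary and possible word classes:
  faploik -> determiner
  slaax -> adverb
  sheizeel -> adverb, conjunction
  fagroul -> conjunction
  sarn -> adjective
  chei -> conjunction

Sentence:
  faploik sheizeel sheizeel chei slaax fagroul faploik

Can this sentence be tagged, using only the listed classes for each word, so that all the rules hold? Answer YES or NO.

Candidates per position — 1:faploik {determiner}; 2:sheizeel {adverb,conjunction}; 3:sheizeel {adverb,conjunction}; 4:chei {conjunction}; 5:slaax {adverb}; 6:fagroul {conjunction}; 7:faploik {determiner}.
One satisfying assignment: determiner adverb conjunction conjunction adverb conjunction determiner.
Rule-by-rule: rule 1 ok; rule 2 ok; rule 3 ok; rule 4 ok.

YES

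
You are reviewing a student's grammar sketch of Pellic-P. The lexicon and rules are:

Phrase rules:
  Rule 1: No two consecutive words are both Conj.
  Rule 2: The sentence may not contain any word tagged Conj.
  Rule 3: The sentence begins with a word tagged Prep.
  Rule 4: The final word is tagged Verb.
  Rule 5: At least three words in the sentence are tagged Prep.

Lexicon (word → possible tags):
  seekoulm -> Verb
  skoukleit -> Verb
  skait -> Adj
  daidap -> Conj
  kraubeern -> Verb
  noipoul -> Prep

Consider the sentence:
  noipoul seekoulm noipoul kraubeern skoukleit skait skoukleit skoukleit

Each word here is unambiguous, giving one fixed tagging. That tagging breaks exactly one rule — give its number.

Fixed tagging: Prep Verb Prep Verb Verb Adj Verb Verb.
Rule check: R1 holds, R2 holds, R3 holds, R4 holds, R5 violated.
Only rule 5 fails.

5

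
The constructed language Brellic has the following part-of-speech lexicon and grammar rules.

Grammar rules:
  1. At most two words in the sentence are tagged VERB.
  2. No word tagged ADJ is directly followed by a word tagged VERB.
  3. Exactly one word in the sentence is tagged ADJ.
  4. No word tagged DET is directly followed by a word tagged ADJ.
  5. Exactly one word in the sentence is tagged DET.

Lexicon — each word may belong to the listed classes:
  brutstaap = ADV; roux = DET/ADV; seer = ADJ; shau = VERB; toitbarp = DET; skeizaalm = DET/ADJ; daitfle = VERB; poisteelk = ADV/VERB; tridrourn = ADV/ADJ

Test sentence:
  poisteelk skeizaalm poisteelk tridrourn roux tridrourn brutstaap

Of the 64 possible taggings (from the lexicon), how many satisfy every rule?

10

Candidates per position — 1:poisteelk {ADV,VERB}; 2:skeizaalm {DET,ADJ}; 3:poisteelk {ADV,VERB}; 4:tridrourn {ADV,ADJ}; 5:roux {DET,ADV}; 6:tridrourn {ADV,ADJ}; 7:brutstaap {ADV}.
There are 64 candidate sequences in total.
Checking each against the rules leaves 10 sequences.
Count = 10.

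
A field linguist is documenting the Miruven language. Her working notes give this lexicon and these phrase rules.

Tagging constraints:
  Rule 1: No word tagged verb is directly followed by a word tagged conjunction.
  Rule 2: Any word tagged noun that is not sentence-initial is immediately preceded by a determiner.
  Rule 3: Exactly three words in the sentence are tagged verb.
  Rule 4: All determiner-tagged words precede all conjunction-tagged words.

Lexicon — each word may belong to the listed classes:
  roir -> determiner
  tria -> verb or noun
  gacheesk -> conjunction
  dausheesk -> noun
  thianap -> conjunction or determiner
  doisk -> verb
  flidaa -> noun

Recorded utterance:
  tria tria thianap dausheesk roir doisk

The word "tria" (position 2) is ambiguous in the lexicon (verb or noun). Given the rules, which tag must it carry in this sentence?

Candidates per position — 1:tria {verb,noun}; 2:tria {verb,noun}; 3:thianap {conjunction,determiner}; 4:dausheesk {noun}; 5:roir {determiner}; 6:doisk {verb}.
Word 1 cannot be noun — rule 3 would then fail for every completion. It is verb.
Word 2 cannot be noun — rule 2 would then fail for every completion. It is verb.
Word 3 cannot be conjunction — rule 1 would then fail for every completion. It is determiner.
So the tagging must be: verb verb determiner noun determiner verb.
Rule-by-rule: rule 1 ok; rule 2 ok; rule 3 ok; rule 4 ok.

verb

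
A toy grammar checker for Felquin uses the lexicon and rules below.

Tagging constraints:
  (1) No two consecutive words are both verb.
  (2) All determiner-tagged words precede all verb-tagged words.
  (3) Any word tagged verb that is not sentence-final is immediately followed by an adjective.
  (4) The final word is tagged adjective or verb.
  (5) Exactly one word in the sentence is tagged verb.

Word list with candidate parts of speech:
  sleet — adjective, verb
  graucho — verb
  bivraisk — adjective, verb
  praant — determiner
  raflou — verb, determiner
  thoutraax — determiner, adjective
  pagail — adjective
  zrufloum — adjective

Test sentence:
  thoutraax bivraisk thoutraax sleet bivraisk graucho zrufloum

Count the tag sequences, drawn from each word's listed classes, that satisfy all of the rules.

Candidates per position — 1:thoutraax {determiner,adjective}; 2:bivraisk {adjective,verb}; 3:thoutraax {determiner,adjective}; 4:sleet {adjective,verb}; 5:bivraisk {adjective,verb}; 6:graucho {verb}; 7:zrufloum {adjective}.
There are 32 candidate sequences in total.
The sequences that satisfy every rule: determiner adjective determiner adjective adjective verb adjective; determiner adjective adjective adjective adjective verb adjective; adjective adjective determiner adjective adjective verb adjective; adjective adjective adjective adjective adjective verb adjective.
Count = 4.

4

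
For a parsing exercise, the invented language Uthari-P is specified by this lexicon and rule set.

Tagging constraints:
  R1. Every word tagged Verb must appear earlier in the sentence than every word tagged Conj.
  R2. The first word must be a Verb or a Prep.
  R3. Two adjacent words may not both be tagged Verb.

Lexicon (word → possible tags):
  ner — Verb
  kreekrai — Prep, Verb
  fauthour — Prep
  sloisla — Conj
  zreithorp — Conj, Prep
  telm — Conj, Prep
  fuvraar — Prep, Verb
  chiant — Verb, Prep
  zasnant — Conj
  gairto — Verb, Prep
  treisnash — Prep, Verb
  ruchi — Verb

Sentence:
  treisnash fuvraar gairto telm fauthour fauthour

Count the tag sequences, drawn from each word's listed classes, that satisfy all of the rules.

Candidates per position — 1:treisnash {Prep,Verb}; 2:fuvraar {Prep,Verb}; 3:gairto {Verb,Prep}; 4:telm {Conj,Prep}; 5:fauthour {Prep}; 6:fauthour {Prep}.
There are 16 candidate sequences in total.
Checking each against the rules leaves 10 sequences.
Count = 10.

10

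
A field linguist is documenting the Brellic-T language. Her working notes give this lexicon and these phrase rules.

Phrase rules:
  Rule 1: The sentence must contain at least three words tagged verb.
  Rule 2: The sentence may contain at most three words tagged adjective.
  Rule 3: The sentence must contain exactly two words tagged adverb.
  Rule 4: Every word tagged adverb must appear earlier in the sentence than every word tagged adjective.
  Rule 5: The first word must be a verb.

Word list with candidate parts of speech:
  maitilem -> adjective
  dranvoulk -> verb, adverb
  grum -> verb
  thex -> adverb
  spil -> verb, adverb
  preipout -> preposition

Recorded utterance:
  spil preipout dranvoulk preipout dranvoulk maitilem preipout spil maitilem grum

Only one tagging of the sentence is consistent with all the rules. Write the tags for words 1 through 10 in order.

Candidates per position — 1:spil {verb,adverb}; 2:preipout {preposition}; 3:dranvoulk {verb,adverb}; 4:preipout {preposition}; 5:dranvoulk {verb,adverb}; 6:maitilem {adjective}; 7:preipout {preposition}; 8:spil {verb,adverb}; 9:maitilem {adjective}; 10:grum {verb}.
Position 1: adverb is ruled out by rule 5; that leaves verb.
Position 8: adverb is ruled out by rule 4; that leaves verb.
Position 3: verb is ruled out by rule 3; that leaves adverb.
Position 5: verb is ruled out by rule 3; that leaves adverb.
That leaves exactly one tagging: verb preposition adverb preposition adverb adjective preposition verb adjective verb.
Check: rule 1 satisfied; rule 2 satisfied; rule 3 satisfied; rule 4 satisfied; rule 5 satisfied.

verb preposition adverb preposition adverb adjective preposition verb adjective verb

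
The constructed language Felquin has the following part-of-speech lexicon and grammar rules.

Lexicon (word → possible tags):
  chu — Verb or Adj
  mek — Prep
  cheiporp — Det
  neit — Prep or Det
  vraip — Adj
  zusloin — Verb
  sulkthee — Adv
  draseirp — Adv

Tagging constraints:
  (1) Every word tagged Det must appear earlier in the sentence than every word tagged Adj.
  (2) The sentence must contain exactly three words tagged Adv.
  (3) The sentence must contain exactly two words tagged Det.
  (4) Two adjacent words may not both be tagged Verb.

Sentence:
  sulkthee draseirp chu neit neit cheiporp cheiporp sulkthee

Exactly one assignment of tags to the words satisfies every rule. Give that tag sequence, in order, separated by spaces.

Candidates per position — 1:sulkthee {Adv}; 2:draseirp {Adv}; 3:chu {Verb,Adj}; 4:neit {Prep,Det}; 5:neit {Prep,Det}; 6:cheiporp {Det}; 7:cheiporp {Det}; 8:sulkthee {Adv}.
At position 3, choosing Adj makes rule 1 impossible to satisfy; hence Verb.
At position 4, choosing Det makes rule 3 impossible to satisfy; hence Prep.
At position 5, choosing Det makes rule 3 impossible to satisfy; hence Prep.
That leaves exactly one tagging: Adv Adv Verb Prep Prep Det Det Adv.
Verifying each rule — rule 1 satisfied; rule 2 satisfied; rule 3 satisfied; rule 4 satisfied.

Adv Adv Verb Prep Prep Det Det Adv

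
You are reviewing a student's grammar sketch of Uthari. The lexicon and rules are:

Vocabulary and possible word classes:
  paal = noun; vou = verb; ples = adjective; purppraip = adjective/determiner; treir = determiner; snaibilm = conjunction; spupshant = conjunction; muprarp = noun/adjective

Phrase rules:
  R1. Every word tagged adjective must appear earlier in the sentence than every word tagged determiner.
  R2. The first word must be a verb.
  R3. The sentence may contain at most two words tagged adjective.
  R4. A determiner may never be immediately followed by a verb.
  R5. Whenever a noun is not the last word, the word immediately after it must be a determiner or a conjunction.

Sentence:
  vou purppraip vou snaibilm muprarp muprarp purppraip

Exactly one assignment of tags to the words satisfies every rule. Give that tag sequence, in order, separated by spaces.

Candidates per position — 1:vou {verb}; 2:purppraip {adjective,determiner}; 3:vou {verb}; 4:snaibilm {conjunction}; 5:muprarp {noun,adjective}; 6:muprarp {noun,adjective}; 7:purppraip {adjective,determiner}.
Position 2: tagging it determiner would leave rule 4 unsatisfiable, so it must be adjective.
Position 5: tagging it noun would leave rule 5 unsatisfiable, so it must be adjective.
Position 6: tagging it adjective would leave rule 3 unsatisfiable, so it must be noun.
Position 7: tagging it adjective would leave rule 3 unsatisfiable, so it must be determiner.
The only consistent sequence is: verb adjective verb conjunction adjective noun determiner.
Verifying each rule — rule 1 ok; rule 2 ok; rule 3 ok; rule 4 ok; rule 5 ok.

verb adjective verb conjunction adjective noun determiner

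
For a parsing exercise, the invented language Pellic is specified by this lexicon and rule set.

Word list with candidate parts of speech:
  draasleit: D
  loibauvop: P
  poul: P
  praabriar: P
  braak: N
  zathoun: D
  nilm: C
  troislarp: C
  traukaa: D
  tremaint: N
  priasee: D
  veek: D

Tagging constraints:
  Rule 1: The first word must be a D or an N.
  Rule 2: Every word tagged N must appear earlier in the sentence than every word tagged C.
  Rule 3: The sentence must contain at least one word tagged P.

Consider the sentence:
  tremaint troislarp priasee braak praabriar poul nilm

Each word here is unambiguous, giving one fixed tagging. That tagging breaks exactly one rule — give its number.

Fixed tagging: N C D N P P C.
Applying the rules: R1 ✓, R2 ✗, R3 ✓.
Only rule 2 fails.

2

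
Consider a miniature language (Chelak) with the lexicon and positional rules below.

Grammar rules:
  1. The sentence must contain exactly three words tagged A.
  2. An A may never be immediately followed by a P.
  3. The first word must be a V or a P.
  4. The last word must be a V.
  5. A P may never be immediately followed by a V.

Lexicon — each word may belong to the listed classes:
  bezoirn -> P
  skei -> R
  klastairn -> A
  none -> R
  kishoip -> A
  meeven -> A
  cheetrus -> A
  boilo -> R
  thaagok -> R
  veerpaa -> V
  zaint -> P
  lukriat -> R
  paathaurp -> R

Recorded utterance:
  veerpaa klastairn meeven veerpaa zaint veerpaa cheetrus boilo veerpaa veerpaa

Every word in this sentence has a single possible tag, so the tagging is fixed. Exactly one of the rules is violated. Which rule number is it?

Fixed tagging: V A A V P V A R V V.
Applying the rules: R1 ✓, R2 ✓, R3 ✓, R4 ✓, R5 ✗.
Only rule 5 fails.

5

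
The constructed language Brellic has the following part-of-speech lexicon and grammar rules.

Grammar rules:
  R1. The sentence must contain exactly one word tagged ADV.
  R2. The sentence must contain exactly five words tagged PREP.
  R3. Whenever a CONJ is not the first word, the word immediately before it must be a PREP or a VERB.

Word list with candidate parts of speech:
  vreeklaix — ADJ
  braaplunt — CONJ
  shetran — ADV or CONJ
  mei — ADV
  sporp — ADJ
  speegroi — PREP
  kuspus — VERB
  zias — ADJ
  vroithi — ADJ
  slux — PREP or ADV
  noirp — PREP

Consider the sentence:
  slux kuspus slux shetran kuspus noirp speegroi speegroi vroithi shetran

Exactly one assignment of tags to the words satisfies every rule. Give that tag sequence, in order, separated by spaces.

Candidates per position — 1:slux {PREP,ADV}; 2:kuspus {VERB}; 3:slux {PREP,ADV}; 4:shetran {ADV,CONJ}; 5:kuspus {VERB}; 6:noirp {PREP}; 7:speegroi {PREP}; 8:speegroi {PREP}; 9:vroithi {ADJ}; 10:shetran {ADV,CONJ}.
Word 1 cannot be ADV — rule 2 would then fail for every completion. It is PREP.
Word 3 cannot be ADV — rule 2 would then fail for every completion. It is PREP.
Word 10 cannot be CONJ — rule 3 would then fail for every completion. It is ADV.
Word 4 cannot be ADV — rule 1 would then fail for every completion. It is CONJ.
The unique satisfying tagging is: PREP VERB PREP CONJ VERB PREP PREP PREP ADJ ADV.
Verifying each rule — rule 1 ✓; rule 2 ✓; rule 3 ✓.

PREP VERB PREP CONJ VERB PREP PREP PREP ADJ ADV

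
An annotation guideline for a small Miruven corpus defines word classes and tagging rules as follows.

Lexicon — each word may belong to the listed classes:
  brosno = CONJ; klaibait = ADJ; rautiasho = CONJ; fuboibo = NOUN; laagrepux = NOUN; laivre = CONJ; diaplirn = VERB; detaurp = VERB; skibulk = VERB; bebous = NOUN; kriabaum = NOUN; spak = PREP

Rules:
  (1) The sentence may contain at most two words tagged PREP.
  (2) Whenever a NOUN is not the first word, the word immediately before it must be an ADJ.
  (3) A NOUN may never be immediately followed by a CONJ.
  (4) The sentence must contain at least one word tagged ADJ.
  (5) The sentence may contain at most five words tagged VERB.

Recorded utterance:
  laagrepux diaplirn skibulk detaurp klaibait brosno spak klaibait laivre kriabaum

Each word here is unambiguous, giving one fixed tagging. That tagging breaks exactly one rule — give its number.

2

Fixed tagging: NOUN VERB VERB VERB ADJ CONJ PREP ADJ CONJ NOUN.
Applying the rules: R1 pass, R2 fail, R3 pass, R4 pass, R5 pass.
Only rule 2 fails.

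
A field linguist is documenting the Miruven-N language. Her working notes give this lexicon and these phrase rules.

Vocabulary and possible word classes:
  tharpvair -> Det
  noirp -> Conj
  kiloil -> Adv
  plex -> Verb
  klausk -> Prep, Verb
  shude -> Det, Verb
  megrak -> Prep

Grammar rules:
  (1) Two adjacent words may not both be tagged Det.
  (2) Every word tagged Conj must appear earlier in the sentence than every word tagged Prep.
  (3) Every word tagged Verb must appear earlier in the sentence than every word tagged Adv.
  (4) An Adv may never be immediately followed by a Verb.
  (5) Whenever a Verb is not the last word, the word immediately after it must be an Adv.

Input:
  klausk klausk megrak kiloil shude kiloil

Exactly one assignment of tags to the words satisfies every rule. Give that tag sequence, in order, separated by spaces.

Candidates per position — 1:klausk {Prep,Verb}; 2:klausk {Prep,Verb}; 3:megrak {Prep}; 4:kiloil {Adv}; 5:shude {Det,Verb}; 6:kiloil {Adv}.
Word 1 cannot be Verb — rule 5 would then fail for every completion. It is Prep.
Word 2 cannot be Verb — rule 5 would then fail for every completion. It is Prep.
Word 5 cannot be Verb — rule 3 would then fail for every completion. It is Det.
So the tagging must be: Prep Prep Prep Adv Det Adv.
Rule-by-rule: rule 1 ok; rule 2 ok; rule 3 ok; rule 4 ok; rule 5 ok.

Prep Prep Prep Adv Det Adv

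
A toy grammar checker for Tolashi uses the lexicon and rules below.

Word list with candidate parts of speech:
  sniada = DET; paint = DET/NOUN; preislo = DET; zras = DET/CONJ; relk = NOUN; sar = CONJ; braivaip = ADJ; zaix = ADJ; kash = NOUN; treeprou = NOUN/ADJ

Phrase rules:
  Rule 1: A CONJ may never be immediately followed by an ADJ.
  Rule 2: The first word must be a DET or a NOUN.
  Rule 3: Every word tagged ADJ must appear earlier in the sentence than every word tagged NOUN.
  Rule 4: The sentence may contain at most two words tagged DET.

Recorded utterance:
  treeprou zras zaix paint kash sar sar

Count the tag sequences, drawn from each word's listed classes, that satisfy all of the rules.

Candidates per position — 1:treeprou {NOUN,ADJ}; 2:zras {DET,CONJ}; 3:zaix {ADJ}; 4:paint {DET,NOUN}; 5:kash {NOUN}; 6:sar {CONJ}; 7:sar {CONJ}.
There are 8 candidate sequences in total.
Every candidate sequence violates at least one rule; no consistent tagging exists.
Count = 0.

0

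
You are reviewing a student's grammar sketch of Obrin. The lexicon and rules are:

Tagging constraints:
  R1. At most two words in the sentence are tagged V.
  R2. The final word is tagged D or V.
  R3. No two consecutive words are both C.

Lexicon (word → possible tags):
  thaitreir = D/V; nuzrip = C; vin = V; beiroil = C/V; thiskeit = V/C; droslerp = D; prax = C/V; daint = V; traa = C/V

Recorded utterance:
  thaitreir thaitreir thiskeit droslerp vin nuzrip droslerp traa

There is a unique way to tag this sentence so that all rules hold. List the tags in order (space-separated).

Candidates per position — 1:thaitreir {D,V}; 2:thaitreir {D,V}; 3:thiskeit {V,C}; 4:droslerp {D}; 5:vin {V}; 6:nuzrip {C}; 7:droslerp {D}; 8:traa {C,V}.
If word 8 were C, no tagging could satisfy rule 2; so word 8 is V.
If word 1 were V, no tagging could satisfy rule 1; so word 1 is D.
If word 2 were V, no tagging could satisfy rule 1; so word 2 is D.
If word 3 were V, no tagging could satisfy rule 1; so word 3 is C.
So the tagging must be: D D C D V C D V.
Checking: rule 1 ✓; rule 2 ✓; rule 3 ✓.

D D C D V C D V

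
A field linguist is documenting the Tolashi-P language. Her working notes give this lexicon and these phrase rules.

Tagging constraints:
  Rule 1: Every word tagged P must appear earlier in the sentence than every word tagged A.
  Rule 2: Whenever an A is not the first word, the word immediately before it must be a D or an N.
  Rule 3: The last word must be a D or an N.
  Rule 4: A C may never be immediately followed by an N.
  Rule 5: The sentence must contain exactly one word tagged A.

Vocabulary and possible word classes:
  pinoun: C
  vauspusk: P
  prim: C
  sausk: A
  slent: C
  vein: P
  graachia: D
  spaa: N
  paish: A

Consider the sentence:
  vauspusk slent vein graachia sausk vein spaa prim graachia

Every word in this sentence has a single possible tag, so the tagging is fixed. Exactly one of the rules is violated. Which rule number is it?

Fixed tagging: P C P D A P N C D.
Rule check: R1 violated, R2 holds, R3 holds, R4 holds, R5 holds.
Only rule 1 fails.

1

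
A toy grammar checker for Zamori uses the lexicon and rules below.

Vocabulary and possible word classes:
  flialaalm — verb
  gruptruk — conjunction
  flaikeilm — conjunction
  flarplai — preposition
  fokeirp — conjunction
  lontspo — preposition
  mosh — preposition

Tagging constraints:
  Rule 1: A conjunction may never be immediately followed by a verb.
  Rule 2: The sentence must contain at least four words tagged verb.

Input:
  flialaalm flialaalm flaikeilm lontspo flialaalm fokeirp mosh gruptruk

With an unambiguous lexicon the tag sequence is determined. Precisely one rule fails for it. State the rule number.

Fixed tagging: verb verb conjunction preposition verb conjunction preposition conjunction.
Rule check: R1 ✓, R2 ✗.
Only rule 2 fails.

2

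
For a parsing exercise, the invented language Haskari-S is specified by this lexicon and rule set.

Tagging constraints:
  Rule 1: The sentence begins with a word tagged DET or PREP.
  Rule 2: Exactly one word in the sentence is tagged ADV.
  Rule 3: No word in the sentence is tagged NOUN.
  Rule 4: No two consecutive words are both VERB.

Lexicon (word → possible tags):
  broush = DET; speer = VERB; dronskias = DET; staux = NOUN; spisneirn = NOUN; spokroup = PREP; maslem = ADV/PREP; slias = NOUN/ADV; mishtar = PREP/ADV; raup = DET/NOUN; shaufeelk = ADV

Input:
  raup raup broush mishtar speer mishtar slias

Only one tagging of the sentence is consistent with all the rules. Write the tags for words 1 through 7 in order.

DET DET DET PREP VERB PREP ADV

Candidates per position — 1:raup {DET,NOUN}; 2:raup {DET,NOUN}; 3:broush {DET}; 4:mishtar {PREP,ADV}; 5:speer {VERB}; 6:mishtar {PREP,ADV}; 7:slias {NOUN,ADV}.
Position 1: tagging it NOUN would leave rule 1 unsatisfiable, so it must be DET.
Position 2: tagging it NOUN would leave rule 3 unsatisfiable, so it must be DET.
Position 7: tagging it NOUN would leave rule 3 unsatisfiable, so it must be ADV.
Position 4: tagging it ADV would leave rule 2 unsatisfiable, so it must be PREP.
Position 6: tagging it ADV would leave rule 2 unsatisfiable, so it must be PREP.
The only consistent sequence is: DET DET DET PREP VERB PREP ADV.
Checking: rule 1 ok; rule 2 ok; rule 3 ok; rule 4 ok.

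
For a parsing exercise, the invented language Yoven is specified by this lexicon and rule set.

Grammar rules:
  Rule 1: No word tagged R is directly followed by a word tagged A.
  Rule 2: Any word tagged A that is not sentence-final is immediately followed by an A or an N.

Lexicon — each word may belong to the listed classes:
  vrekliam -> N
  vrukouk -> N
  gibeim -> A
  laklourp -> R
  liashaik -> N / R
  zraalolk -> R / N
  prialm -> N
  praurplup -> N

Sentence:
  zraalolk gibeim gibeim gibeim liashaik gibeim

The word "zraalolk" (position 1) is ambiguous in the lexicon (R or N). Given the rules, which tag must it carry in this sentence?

Candidates per position — 1:zraalolk {R,N}; 2:gibeim {A}; 3:gibeim {A}; 4:gibeim {A}; 5:liashaik {N,R}; 6:gibeim {A}.
Position 1: tagging it R would leave rule 1 unsatisfiable, so it must be N.
Position 5: tagging it R would leave rule 1 unsatisfiable, so it must be N.
The only consistent sequence is: N A A A N A.
Rule-by-rule: rule 1 holds; rule 2 holds.

N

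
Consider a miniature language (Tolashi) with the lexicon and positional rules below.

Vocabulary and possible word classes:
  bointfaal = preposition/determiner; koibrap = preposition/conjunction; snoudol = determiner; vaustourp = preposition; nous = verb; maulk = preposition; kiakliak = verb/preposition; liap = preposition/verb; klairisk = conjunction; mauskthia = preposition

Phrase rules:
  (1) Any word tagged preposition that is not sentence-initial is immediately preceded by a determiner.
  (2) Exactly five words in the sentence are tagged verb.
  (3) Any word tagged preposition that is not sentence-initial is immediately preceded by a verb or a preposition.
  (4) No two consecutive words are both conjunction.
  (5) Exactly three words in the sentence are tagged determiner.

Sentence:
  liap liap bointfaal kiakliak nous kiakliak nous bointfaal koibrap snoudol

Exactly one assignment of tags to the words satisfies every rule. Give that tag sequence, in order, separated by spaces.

preposition verb determiner verb verb verb verb determiner conjunction determiner

Candidates per position — 1:liap {preposition,verb}; 2:liap {preposition,verb}; 3:bointfaal {preposition,determiner}; 4:kiakliak {verb,preposition}; 5:nous {verb}; 6:kiakliak {verb,preposition}; 7:nous {verb}; 8:bointfaal {preposition,determiner}; 9:koibrap {preposition,conjunction}; 10:snoudol {determiner}.
At position 2, choosing preposition makes rule 1 impossible to satisfy; hence verb.
At position 3, choosing preposition makes rule 1 impossible to satisfy; hence determiner.
At position 4, choosing preposition makes rule 3 impossible to satisfy; hence verb.
At position 6, choosing preposition makes rule 1 impossible to satisfy; hence verb.
At position 8, choosing preposition makes rule 1 impossible to satisfy; hence determiner.
At position 9, choosing preposition makes rule 3 impossible to satisfy; hence conjunction.
At position 1, choosing verb makes rule 2 impossible to satisfy; hence preposition.
So the tagging must be: preposition verb determiner verb verb verb verb determiner conjunction determiner.
Rule-by-rule: rule 1 ✓; rule 2 ✓; rule 3 ✓; rule 4 ✓; rule 5 ✓.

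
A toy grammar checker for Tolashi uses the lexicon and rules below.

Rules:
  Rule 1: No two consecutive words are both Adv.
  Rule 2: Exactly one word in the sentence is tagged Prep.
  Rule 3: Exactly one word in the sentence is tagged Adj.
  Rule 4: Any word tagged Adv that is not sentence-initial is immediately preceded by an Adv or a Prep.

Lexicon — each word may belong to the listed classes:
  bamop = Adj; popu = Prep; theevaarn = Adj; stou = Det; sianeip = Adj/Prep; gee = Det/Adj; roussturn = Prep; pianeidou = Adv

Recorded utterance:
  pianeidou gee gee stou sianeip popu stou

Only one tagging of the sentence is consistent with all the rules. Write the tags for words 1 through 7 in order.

Candidates per position — 1:pianeidou {Adv}; 2:gee {Det,Adj}; 3:gee {Det,Adj}; 4:stou {Det}; 5:sianeip {Adj,Prep}; 6:popu {Prep}; 7:stou {Det}.
Position 5: Prep is ruled out by rule 2; that leaves Adj.
Position 2: Adj is ruled out by rule 3; that leaves Det.
Position 3: Adj is ruled out by rule 3; that leaves Det.
The unique satisfying tagging is: Adv Det Det Det Adj Prep Det.
Check: rule 1 ok; rule 2 ok; rule 3 ok; rule 4 ok.

Adv Det Det Det Adj Prep Det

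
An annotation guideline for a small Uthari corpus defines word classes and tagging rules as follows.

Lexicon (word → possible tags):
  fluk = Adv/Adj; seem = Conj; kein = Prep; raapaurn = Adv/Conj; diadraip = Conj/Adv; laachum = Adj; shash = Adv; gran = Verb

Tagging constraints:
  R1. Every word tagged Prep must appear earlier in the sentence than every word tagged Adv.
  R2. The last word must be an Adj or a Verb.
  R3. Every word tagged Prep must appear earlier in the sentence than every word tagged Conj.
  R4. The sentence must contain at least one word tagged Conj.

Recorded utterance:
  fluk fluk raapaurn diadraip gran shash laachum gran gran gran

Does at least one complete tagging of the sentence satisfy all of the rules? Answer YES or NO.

YES

Candidates per position — 1:fluk {Adv,Adj}; 2:fluk {Adv,Adj}; 3:raapaurn {Adv,Conj}; 4:diadraip {Conj,Adv}; 5:gran {Verb}; 6:shash {Adv}; 7:laachum {Adj}; 8:gran {Verb}; 9:gran {Verb}; 10:gran {Verb}.
One satisfying assignment: Adj Adj Adv Conj Verb Adv Adj Verb Verb Verb.
Checking: rule 1 satisfied; rule 2 satisfied; rule 3 satisfied; rule 4 satisfied.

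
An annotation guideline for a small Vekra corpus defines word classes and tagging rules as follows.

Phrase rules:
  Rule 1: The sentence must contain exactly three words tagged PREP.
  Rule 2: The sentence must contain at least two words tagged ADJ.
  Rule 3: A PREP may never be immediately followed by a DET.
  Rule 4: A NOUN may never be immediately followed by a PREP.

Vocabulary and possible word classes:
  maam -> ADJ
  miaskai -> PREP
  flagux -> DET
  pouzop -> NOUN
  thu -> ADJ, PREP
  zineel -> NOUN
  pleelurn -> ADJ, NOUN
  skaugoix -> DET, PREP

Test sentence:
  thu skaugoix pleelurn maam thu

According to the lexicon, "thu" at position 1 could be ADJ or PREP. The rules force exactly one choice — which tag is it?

Candidates per position — 1:thu {ADJ,PREP}; 2:skaugoix {DET,PREP}; 3:pleelurn {ADJ,NOUN}; 4:maam {ADJ}; 5:thu {ADJ,PREP}.
Position 1: tagging it ADJ would leave rule 1 unsatisfiable, so it must be PREP.
Position 2: tagging it DET would leave rule 1 unsatisfiable, so it must be PREP.
Position 5: tagging it ADJ would leave rule 1 unsatisfiable, so it must be PREP.
Position 3: tagging it NOUN would leave rule 2 unsatisfiable, so it must be ADJ.
The unique satisfying tagging is: PREP PREP ADJ ADJ PREP.
Rule-by-rule: rule 1 holds; rule 2 holds; rule 3 holds; rule 4 holds.

PREP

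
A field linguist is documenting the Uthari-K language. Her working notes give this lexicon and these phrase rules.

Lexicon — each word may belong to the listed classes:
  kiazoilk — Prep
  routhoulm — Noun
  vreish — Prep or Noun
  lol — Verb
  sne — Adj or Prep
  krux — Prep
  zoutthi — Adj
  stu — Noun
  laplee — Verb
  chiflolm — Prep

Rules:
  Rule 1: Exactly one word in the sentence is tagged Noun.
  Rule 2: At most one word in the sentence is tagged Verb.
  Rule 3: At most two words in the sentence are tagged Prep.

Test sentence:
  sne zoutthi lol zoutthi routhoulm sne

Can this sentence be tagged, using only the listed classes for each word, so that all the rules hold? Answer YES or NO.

Candidates per position — 1:sne {Adj,Prep}; 2:zoutthi {Adj}; 3:lol {Verb}; 4:zoutthi {Adj}; 5:routhoulm {Noun}; 6:sne {Adj,Prep}.
One satisfying assignment: Prep Adj Verb Adj Noun Adj.
Checking: rule 1 holds; rule 2 holds; rule 3 holds.

YES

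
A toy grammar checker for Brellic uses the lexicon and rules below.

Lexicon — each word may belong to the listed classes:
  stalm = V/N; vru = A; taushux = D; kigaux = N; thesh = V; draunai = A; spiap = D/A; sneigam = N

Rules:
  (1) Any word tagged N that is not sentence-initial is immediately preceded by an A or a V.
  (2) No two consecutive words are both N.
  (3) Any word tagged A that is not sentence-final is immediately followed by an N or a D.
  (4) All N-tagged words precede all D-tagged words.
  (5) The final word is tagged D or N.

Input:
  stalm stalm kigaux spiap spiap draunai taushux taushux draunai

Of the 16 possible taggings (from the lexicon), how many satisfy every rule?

0

Candidates per position — 1:stalm {V,N}; 2:stalm {V,N}; 3:kigaux {N}; 4:spiap {D,A}; 5:spiap {D,A}; 6:draunai {A}; 7:taushux {D}; 8:taushux {D}; 9:draunai {A}.
There are 16 candidate sequences in total.
Rule 5 cannot be satisfied by any choice of tags from the lexicon.
So there is no consistent tagging.
Count = 0.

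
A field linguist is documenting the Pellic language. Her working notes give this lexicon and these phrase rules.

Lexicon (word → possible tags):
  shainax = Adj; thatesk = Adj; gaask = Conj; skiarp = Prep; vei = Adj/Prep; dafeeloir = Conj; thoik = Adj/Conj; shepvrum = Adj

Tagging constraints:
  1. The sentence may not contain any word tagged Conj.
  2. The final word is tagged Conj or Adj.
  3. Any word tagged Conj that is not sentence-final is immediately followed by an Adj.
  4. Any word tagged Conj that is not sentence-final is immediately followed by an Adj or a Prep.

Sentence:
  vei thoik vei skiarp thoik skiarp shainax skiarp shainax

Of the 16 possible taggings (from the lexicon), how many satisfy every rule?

Candidates per position — 1:vei {Adj,Prep}; 2:thoik {Adj,Conj}; 3:vei {Adj,Prep}; 4:skiarp {Prep}; 5:thoik {Adj,Conj}; 6:skiarp {Prep}; 7:shainax {Adj}; 8:skiarp {Prep}; 9:shainax {Adj}.
There are 16 candidate sequences in total.
The sequences that satisfy every rule: Adj Adj Adj Prep Adj Prep Adj Prep Adj; Adj Adj Prep Prep Adj Prep Adj Prep Adj; Prep Adj Adj Prep Adj Prep Adj Prep Adj; Prep Adj Prep Prep Adj Prep Adj Prep Adj.
Count = 4.

4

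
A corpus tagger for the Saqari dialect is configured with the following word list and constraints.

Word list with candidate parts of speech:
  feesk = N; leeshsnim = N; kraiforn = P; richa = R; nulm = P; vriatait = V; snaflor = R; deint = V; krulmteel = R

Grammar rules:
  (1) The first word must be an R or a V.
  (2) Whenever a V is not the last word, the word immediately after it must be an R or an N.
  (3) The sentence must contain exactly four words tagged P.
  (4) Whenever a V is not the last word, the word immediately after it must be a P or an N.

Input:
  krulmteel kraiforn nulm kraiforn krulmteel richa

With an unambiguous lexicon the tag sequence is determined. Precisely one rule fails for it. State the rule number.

3

Fixed tagging: R P P P R R.
Checking each rule: R1 holds, R2 holds, R3 violated, R4 holds.
Only rule 3 fails.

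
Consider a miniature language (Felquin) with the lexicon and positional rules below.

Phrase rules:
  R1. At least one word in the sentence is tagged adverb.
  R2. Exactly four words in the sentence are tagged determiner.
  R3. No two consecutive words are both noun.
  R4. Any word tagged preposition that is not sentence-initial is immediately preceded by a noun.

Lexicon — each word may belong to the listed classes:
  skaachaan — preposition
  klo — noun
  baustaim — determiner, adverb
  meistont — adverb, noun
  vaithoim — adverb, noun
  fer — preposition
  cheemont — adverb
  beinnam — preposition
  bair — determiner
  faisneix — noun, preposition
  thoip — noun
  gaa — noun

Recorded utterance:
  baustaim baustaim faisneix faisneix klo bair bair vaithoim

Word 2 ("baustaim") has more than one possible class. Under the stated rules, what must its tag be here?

determiner

Candidates per position — 1:baustaim {determiner,adverb}; 2:baustaim {determiner,adverb}; 3:faisneix {noun,preposition}; 4:faisneix {noun,preposition}; 5:klo {noun}; 6:bair {determiner}; 7:bair {determiner}; 8:vaithoim {adverb,noun}.
If word 1 were adverb, no tagging could satisfy rule 2; so word 1 is determiner.
If word 2 were adverb, no tagging could satisfy rule 2; so word 2 is determiner.
If word 3 were preposition, no tagging could satisfy rule 4; so word 3 is noun.
If word 4 were noun, no tagging could satisfy rule 3; so word 4 is preposition.
If word 8 were noun, no tagging could satisfy rule 1; so word 8 is adverb.
So the tagging must be: determiner determiner noun preposition noun determiner determiner adverb.
Rule-by-rule: rule 1 satisfied; rule 2 satisfied; rule 3 satisfied; rule 4 satisfied.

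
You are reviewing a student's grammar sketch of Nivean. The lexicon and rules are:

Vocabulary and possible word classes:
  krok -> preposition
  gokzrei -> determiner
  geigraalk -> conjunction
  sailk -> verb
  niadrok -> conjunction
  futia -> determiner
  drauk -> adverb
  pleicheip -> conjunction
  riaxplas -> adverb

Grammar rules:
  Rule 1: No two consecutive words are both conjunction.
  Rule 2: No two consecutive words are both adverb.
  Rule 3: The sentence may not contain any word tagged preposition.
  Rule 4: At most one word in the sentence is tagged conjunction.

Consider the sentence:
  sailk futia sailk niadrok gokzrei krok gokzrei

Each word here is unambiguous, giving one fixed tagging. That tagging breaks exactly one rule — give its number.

Fixed tagging: verb determiner verb conjunction determiner preposition determiner.
Rule check: R1 holds, R2 holds, R3 violated, R4 holds.
Only rule 3 fails.

3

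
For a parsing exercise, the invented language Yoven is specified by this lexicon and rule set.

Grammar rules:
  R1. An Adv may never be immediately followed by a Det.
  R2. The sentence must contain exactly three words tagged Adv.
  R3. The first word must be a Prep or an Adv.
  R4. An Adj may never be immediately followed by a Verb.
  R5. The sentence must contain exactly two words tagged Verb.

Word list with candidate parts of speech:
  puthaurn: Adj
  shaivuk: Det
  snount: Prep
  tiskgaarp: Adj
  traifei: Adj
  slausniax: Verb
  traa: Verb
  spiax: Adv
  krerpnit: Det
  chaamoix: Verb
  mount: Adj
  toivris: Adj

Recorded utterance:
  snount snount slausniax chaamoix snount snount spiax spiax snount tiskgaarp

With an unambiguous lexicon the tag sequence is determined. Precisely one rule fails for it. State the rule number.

Fixed tagging: Prep Prep Verb Verb Prep Prep Adv Adv Prep Adj.
Checking each rule: R1 pass, R2 fail, R3 pass, R4 pass, R5 pass.
Only rule 2 fails.

2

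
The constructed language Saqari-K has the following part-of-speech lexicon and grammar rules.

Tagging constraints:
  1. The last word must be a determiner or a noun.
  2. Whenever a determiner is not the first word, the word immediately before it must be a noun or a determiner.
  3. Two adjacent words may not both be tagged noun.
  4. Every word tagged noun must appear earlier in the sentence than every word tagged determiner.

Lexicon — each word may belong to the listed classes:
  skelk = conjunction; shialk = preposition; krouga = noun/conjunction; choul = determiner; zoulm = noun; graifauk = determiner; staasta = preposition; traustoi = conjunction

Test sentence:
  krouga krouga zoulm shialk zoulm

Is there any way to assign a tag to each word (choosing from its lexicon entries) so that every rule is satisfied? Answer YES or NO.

YES

Candidates per position — 1:krouga {noun,conjunction}; 2:krouga {noun,conjunction}; 3:zoulm {noun}; 4:shialk {preposition}; 5:zoulm {noun}.
One satisfying assignment: noun conjunction noun preposition noun.
Check: rule 1 ✓; rule 2 ✓; rule 3 ✓; rule 4 ✓.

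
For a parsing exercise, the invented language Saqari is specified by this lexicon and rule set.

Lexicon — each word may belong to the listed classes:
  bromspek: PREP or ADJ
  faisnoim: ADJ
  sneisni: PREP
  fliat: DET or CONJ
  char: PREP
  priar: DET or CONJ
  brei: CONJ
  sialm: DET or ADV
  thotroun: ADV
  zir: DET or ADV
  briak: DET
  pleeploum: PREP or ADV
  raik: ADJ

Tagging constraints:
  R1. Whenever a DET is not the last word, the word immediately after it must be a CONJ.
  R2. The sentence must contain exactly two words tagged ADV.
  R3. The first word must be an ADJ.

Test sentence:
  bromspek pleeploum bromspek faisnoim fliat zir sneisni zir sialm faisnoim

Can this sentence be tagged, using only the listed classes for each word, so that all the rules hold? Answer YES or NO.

Candidates per position — 1:bromspek {PREP,ADJ}; 2:pleeploum {PREP,ADV}; 3:bromspek {PREP,ADJ}; 4:faisnoim {ADJ}; 5:fliat {DET,CONJ}; 6:zir {DET,ADV}; 7:sneisni {PREP}; 8:zir {DET,ADV}; 9:sialm {DET,ADV}; 10:faisnoim {ADJ}.
Every candidate sequence violates at least one rule; no consistent tagging exists.

NO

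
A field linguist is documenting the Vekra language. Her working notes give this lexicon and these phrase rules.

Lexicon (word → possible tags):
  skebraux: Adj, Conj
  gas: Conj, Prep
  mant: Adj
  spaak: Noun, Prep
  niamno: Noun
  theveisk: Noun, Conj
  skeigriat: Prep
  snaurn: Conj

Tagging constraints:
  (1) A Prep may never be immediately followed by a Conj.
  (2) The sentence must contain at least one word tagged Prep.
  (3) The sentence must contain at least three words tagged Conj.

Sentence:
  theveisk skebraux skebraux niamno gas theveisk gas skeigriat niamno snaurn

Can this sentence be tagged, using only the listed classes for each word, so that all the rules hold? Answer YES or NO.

YES

Candidates per position — 1:theveisk {Noun,Conj}; 2:skebraux {Adj,Conj}; 3:skebraux {Adj,Conj}; 4:niamno {Noun}; 5:gas {Conj,Prep}; 6:theveisk {Noun,Conj}; 7:gas {Conj,Prep}; 8:skeigriat {Prep}; 9:niamno {Noun}; 10:snaurn {Conj}.
One satisfying assignment: Conj Conj Adj Noun Conj Conj Conj Prep Noun Conj.
Verifying each rule — rule 1 holds; rule 2 holds; rule 3 holds.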